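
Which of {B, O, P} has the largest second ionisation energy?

The second ionization energy removes an electron from the +1 ion. For each element: B⁺ still has 2 valence electrons; O⁺ still has 5 valence electrons; P⁺ still has 4 valence electrons.
All are still removing valence electrons, so compare the +1 ions as you would atoms: IE_2 generally rises across a period (higher Z_eff) and falls down a group (larger shell), subject to the usual subshell exceptions.
Valence configurations: B⁺ [He]2s², O⁺ [He]2s²2p³, P⁺ [Ne]3s²3p².
Tabulated IE_2 (kJ/mol): B 2427, O 3388, P 1907.
Hence IE_2: P < B < O.

O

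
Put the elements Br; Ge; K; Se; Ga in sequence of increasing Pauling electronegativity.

K is in period 4, group 1; Ga is in period 4, group 13; Ge is in period 4, group 14; Se is in period 4, group 16; Br is in period 4, group 17.
Atoms toward the upper right of the periodic table pull bonding electrons most strongly.
All lie in period 4, so electronegativity increases left to right.
So from lowest to highest: K < Ga < Ge < Se < Br.

K < Ga < Ge < Se < Br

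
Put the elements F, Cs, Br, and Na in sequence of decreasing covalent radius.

F is in period 2, group 17; Na is in period 3, group 1; Br is in period 4, group 17; Cs is in period 6, group 1.
Radius decreases left→right (rising Z_eff, same n) and increases top→bottom (higher n).
These span different periods and groups, so the two trends combine.
Br > F: they share group 17; the group trend gives Br the larger value.
Na > Br: period and group pull opposite ways; the across-period shift dominates (155 vs 114 pm).
Cs > Na: they share group 1; the group trend gives Cs the larger value.
Tabulated atomic radius (pm): F 64, Na 155, Br 114, Cs 232.
So from largest to smallest: Cs > Na > Br > F.

Cs, Na, Br, F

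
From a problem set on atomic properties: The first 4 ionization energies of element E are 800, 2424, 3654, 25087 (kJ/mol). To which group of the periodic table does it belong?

Group 13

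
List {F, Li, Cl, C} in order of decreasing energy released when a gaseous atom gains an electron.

Cl > F > C > Li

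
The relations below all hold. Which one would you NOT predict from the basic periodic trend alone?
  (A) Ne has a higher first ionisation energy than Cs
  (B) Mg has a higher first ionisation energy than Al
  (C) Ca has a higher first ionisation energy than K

The general trend: first ionisation energy increases across a period and decreases down a group.
(A) Ne (period 2, group 18) vs Cs (period 6, group 1): the stated order agrees with the simple trend.
(B) Mg (period 3, group 2) vs Al (period 3, group 13): the stated order contradicts the simple trend.
(C) Ca (period 4, group 2) vs K (period 4, group 1): the stated order agrees with the simple trend.
The exception is (B): Al's single 3p electron is easier to remove than one from Mg's filled 3s².

(B)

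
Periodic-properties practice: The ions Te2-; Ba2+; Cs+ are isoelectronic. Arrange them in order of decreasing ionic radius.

Te2- > Cs+ > Ba2+

All of these have 54 electrons, so size is governed by nuclear charge alone: the more protons, the stronger the pull on the same electron cloud, and the smaller the ion.
Nuclear charges: Ba2+ (Z=56), Cs+ (Z=55), Te2- (Z=52).
Largest to smallest: Te2- > Cs+ > Ba2+.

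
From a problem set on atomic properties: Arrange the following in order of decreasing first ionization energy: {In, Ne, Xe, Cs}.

Ne > Xe > In > Cs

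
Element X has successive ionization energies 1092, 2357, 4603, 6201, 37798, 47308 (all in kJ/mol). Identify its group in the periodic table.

Look for the largest jump between consecutive ionization energies: IE5/IE4 ≈ 6.1, far larger than any earlier ratio.
That jump marks the point where a core electron is being removed. So the atom has 4 valence electrons.
A main-group element with 4 valence electrons is in group 14.

Group 14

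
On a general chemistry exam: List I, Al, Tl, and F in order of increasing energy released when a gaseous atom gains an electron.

F is in period 2, group 17; Al is in period 3, group 13; I is in period 5, group 17; Tl is in period 6, group 13.
Atoms with high Z_eff and room in the valence shell (especially the halogens) have the most exothermic electron affinities.
Here both period and group differ, so the two effects have to be weighed against each other.
Al > Tl: they share group 13; the group trend gives Al the larger value.
I > Al: period and group pull opposite ways; the across-period shift dominates (295 vs 42 kJ/mol).
F > I: F sits above I in group 17, so the down-group effect alone puts F higher.
Approximate values (kJ/mol): F 328, Al 42, I 295, Tl 19.
So from lowest to highest: Tl < Al < I < F.

Tl, Al, I, F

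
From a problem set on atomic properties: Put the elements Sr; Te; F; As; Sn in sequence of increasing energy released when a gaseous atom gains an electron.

Sr, As, Sn, Te, F

F is in period 2, group 17; As is in period 4, group 15; Sr is in period 5, group 2; Sn is in period 5, group 14; Te is in period 5, group 16.
Electron affinity generally becomes more exothermic across a period toward the halogens and less exothermic down a group.
Neither a single period nor a single group — weigh both effects.
As > Sr: relative to Sr, both the across-period and down-group shifts push As's electron affinity up.
Sn > As: this pair runs against the simple trend — see the exception note.
Te > Sn: Te lies to the right of Sn in period 5, so the across-period effect alone puts Te higher.
F > Te: both effects reinforce here, so F is clearly the higher of the two.
Note the exception: Sn has a higher electron affinity than As, contrary to the simple trend — adding an electron to As's half-filled np³ subshell costs electron-pairing energy.
For reference (kJ/mol): F 328, As 78, Sr 5, Sn 107, Te 190.
So from lowest to highest: Sr < As < Sn < Te < F.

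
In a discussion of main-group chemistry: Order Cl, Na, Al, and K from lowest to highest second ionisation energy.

Al < Cl < K < Na

After 1 electron has been removed, what remains? Cl⁺ still has 6 valence electrons; Na⁺ is the bare [Ne] core; Al⁺ still has 2 valence electrons; K⁺ is the bare [Ar] core.
Pulling an electron out of a noble-gas core costs far more than removing a remaining valence electron, so K and Na sit at the high end of IE_2.
Valence configurations: Cl⁺ [Ne]3s²3p⁴, Al⁺ [Ne]3s².
Approximate IE_2 values (kJ/mol): Cl 2298, Na 4562, Al 1817, K 3052.
So the second ionization energies run Al < Cl < K < Na.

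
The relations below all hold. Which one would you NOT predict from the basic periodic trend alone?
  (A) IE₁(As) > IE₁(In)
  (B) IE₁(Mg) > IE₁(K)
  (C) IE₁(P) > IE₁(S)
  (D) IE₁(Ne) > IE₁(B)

(C)

The general trend: first ionisation energy increases across a period and decreases down a group.
(A) As (period 4, group 15) vs In (period 5, group 13): the stated order agrees with the simple trend.
(B) Mg (period 3, group 2) vs K (period 4, group 1): the stated order agrees with the simple trend.
(C) P (period 3, group 15) vs S (period 3, group 16): the stated order contradicts the simple trend.
(D) Ne (period 2, group 18) vs B (period 2, group 13): the stated order agrees with the simple trend.
The exception is (C): S (3p⁴) ionizes more easily than half-filled P (3p³) because the paired 3p electron in S is pushed out by e⁻–e⁻ repulsion.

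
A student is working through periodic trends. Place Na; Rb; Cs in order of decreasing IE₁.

Na is in period 3, group 1; Rb is in period 5, group 1; Cs is in period 6, group 1.
IE₁ increases left→right with effective nuclear charge and decreases top→bottom as the valence shell moves farther out.
All are in group 1, so first ionization energy increases up the group.
So from highest to lowest: Na > Rb > Cs.

Na, Rb, Cs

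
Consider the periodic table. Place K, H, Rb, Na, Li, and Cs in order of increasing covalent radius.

H < Li < Na < K < Rb < Cs

H is in period 1, group 1; Li is in period 2, group 1; Na is in period 3, group 1; K is in period 4, group 1; Rb is in period 5, group 1; Cs is in period 6, group 1.
Across a period the added protons contract the valence shell; down a group each new principal shell makes the atom larger.
All are in group 1, so atomic radius increases down the group.
So from smallest to largest: H < Li < Na < K < Rb < Cs.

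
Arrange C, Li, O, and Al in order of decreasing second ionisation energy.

IE_2 is the cost of taking one more electron from the +1 cation: C⁺ still has 3 valence electrons; Li⁺ is the bare [He] core; O⁺ still has 5 valence electrons; Al⁺ still has 2 valence electrons.
Core electrons are held far more tightly than valence electrons, so Li tops the IE_2 order.
Valence configurations: C⁺ [He]2s²2p¹, O⁺ [He]2s²2p³, Al⁺ [Ne]3s².
The numbers (kJ/mol): C 2353, Li 7298, O 3388, Al 1817.
Overall IE_2 order: Al < C < O < Li.

Li > O > C > Al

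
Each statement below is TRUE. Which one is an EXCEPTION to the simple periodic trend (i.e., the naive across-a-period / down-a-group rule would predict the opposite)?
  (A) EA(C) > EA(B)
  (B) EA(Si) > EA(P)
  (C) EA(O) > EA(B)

(B)

The general trend: electron affinity increases across a period and decreases down a group.
(A) C (period 2, group 14) vs B (period 2, group 13): the stated order agrees with the simple trend.
(B) Si (period 3, group 14) vs P (period 3, group 15): the stated order contradicts the simple trend.
(C) O (period 2, group 16) vs B (period 2, group 13): the stated order agrees with the simple trend.
The exception is (B): adding an electron to P's half-filled 3p³ is unfavourable, so Si (3p²) has the more exothermic EA.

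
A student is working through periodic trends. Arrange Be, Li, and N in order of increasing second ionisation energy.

Be, N, Li

IE_2 is the cost of taking one more electron from the +1 cation: Be⁺ still has 1 valence electron; Li⁺ is the bare [He] core; N⁺ still has 4 valence electrons.
Breaking into a closed-shell core is much more expensive than removing a leftover valence electron — Li has the largest IE_2 here.
Valence configurations: Be⁺ [He]2s¹, N⁺ [He]2s²2p².
The numbers (kJ/mol): Be 1757, Li 7298, N 2856.
Putting it together, IE_2: Be < N < Li.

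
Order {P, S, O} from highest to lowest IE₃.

O > S > P

IE_3 is the cost of taking one more electron from the +2 cation: P²⁺ still has 3 valence electrons; S²⁺ still has 4 valence electrons; O²⁺ still has 4 valence electrons.
All are still removing valence electrons, so compare the +2 ions as you would atoms: IE_3 generally rises across a period (higher Z_eff) and falls down a group (larger shell), subject to the usual subshell exceptions.
Valence configurations: P²⁺ [Ne]3s²3p¹, S²⁺ [Ne]3s²3p², O²⁺ [He]2s²2p².
Tabulated IE_3 (kJ/mol): P 2914, S 3357, O 5300.
Putting it together, IE_3: P < S < O.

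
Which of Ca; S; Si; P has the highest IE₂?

S

Consider each +1 ion: Ca⁺ still has 1 valence electron; S⁺ still has 5 valence electrons; Si⁺ still has 3 valence electrons; P⁺ still has 4 valence electrons.
All are still removing valence electrons, so compare the +1 ions as you would atoms: IE_2 generally rises across a period (higher Z_eff) and falls down a group (larger shell), subject to the usual subshell exceptions.
Valence configurations: Ca⁺ [Ar]4s¹, S⁺ [Ne]3s²3p³, Si⁺ [Ne]3s²3p¹, P⁺ [Ne]3s²3p².
Tabulated IE_2 (kJ/mol): Ca 1145, S 2252, Si 1577, P 1907.
Overall IE_2 order: Ca < Si < P < S.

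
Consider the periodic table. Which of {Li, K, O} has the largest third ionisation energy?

After 2 electrons have been removed, what remains? Li²⁺ is already 1 electron into the core; K²⁺ is already 1 electron into the core; O²⁺ still has 4 valence electrons.
Usually core removal costs more than valence removal, but here the competition is close: a tightly held n=2 valence electron can cost more to remove than an n=3 core electron, so the actual values have to decide it.
The numbers (kJ/mol): Li 11815, K 4420, O 5300.
Hence IE_3: K < O < Li.

Li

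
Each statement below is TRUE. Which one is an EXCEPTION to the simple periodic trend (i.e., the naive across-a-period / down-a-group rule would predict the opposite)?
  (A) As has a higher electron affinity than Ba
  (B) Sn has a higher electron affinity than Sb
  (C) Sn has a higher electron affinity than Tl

(B)

The general trend: electron affinity increases across a period and decreases down a group.
(A) As (period 4, group 15) vs Ba (period 6, group 2): the stated order agrees with the simple trend.
(B) Sn (period 5, group 14) vs Sb (period 5, group 15): the stated order contradicts the simple trend.
(C) Sn (period 5, group 14) vs Tl (period 6, group 13): the stated order agrees with the simple trend.
The exception is (B): adding an electron to Sb's half-filled 5p³ is unfavourable, so Sn has the more exothermic EA.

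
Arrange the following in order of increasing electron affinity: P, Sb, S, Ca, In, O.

Ca, In, P, Sb, O, S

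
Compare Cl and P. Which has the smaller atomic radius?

Cl

P is in period 3, group 15; Cl is in period 3, group 17.
Atomic radius shrinks across a period as nuclear charge pulls the same shell inward, and grows down a group as new shells are added.
All lie in period 3, so atomic radius increases right to left.
So Cl has the smaller atomic radius (Cl < P).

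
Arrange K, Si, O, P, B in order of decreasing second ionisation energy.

After 1 electron has been removed, what remains? K⁺ is the bare [Ar] core; Si⁺ still has 3 valence electrons; O⁺ still has 5 valence electrons; P⁺ still has 4 valence electrons; B⁺ still has 2 valence electrons.
Usually core removal costs more than valence removal, but here the competition is close: a tightly held n=2 valence electron can cost more to remove than an n=3 core electron, so the actual values have to decide it.
Valence configurations: Si⁺ [Ne]3s²3p¹, O⁺ [He]2s²2p³, P⁺ [Ne]3s²3p², B⁺ [He]2s².
Tabulated IE_2 (kJ/mol): K 3052, Si 1577, O 3388, P 1907, B 2427.
Hence IE_2: Si < P < B < K < O.

O > K > B > P > Si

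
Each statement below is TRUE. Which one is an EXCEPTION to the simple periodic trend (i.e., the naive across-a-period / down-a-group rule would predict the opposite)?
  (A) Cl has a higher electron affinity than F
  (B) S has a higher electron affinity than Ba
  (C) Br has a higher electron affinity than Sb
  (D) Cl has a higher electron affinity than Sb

(A)

The general trend: electron affinity increases across a period and decreases down a group.
(A) Cl (period 3, group 17) vs F (period 2, group 17): the stated order contradicts the simple trend.
(B) S (period 3, group 16) vs Ba (period 6, group 2): the stated order agrees with the simple trend.
(C) Br (period 4, group 17) vs Sb (period 5, group 15): the stated order agrees with the simple trend.
(D) Cl (period 3, group 17) vs Sb (period 5, group 15): the stated order agrees with the simple trend.
The exception is (A): F's small 2p subshell makes the incoming electron feel strong e⁻–e⁻ repulsion, so Cl actually releases more energy on gaining an electron.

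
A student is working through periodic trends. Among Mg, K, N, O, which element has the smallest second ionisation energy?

Mg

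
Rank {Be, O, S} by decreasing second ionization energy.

Consider each +1 ion: Be⁺ still has 1 valence electron; O⁺ still has 5 valence electrons; S⁺ still has 5 valence electrons.
All are still removing valence electrons, so compare the +1 ions as you would atoms: IE_2 generally rises across a period (higher Z_eff) and falls down a group (larger shell), subject to the usual subshell exceptions.
Valence configurations: Be⁺ [He]2s¹, O⁺ [He]2s²2p³, S⁺ [Ne]3s²3p³.
Tabulated IE_2 (kJ/mol): Be 1757, O 3388, S 2252.
Hence IE_2: Be < S < O.

O, S, Be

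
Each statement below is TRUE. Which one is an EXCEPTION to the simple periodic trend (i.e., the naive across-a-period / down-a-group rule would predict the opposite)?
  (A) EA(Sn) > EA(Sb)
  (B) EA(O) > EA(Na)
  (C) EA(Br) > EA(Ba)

(A)

The general trend: electron affinity increases across a period and decreases down a group.
(A) Sn (period 5, group 14) vs Sb (period 5, group 15): the stated order contradicts the simple trend.
(B) O (period 2, group 16) vs Na (period 3, group 1): the stated order agrees with the simple trend.
(C) Br (period 4, group 17) vs Ba (period 6, group 2): the stated order agrees with the simple trend.
The exception is (A): adding an electron to Sb's half-filled 5p³ is unfavourable, so Sn has the more exothermic EA.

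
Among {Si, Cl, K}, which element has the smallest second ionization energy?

Si

IE_2 is the cost of taking one more electron from the +1 cation: Si⁺ still has 3 valence electrons; Cl⁺ still has 6 valence electrons; K⁺ is the bare [Ar] core.
Pulling an electron out of a noble-gas core costs far more than removing a remaining valence electron, so K sits at the high end of IE_2.
Valence configurations: Si⁺ [Ne]3s²3p¹, Cl⁺ [Ne]3s²3p⁴.
Approximate IE_2 values (kJ/mol): Si 1577, Cl 2298, K 3052.
So the second ionization energies run Si < Cl < K.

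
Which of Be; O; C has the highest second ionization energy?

Consider each +1 ion: Be⁺ still has 1 valence electron; O⁺ still has 5 valence electrons; C⁺ still has 3 valence electrons.
All are still removing valence electrons, so compare the +1 ions as you would atoms: IE_2 generally rises across a period (higher Z_eff) and falls down a group (larger shell), subject to the usual subshell exceptions.
Valence configurations: Be⁺ [He]2s¹, O⁺ [He]2s²2p³, C⁺ [He]2s²2p¹.
The numbers (kJ/mol): Be 1757, O 3388, C 2353.
So the second ionization energies run Be < C < O.

O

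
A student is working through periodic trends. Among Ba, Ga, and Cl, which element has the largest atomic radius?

Cl is in period 3, group 17; Ga is in period 4, group 13; Ba is in period 6, group 2.
Across a period the added protons contract the valence shell; down a group each new principal shell makes the atom larger.
Neither a single period nor a single group — weigh both effects.
Ga > Cl: both effects reinforce here, so Ga is clearly the larger of the two.
Ba > Ga: both effects reinforce here, so Ba is clearly the larger of the two.
For reference (pm): Cl 99, Ga 124, Ba 196.
The largest atomic radius among these belongs to Ba.

Ba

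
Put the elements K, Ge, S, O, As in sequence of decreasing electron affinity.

S > O > Ge > As > K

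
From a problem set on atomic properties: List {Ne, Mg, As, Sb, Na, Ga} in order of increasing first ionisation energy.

Na, Ga, Mg, Sb, As, Ne

IE₁ increases left→right with effective nuclear charge and decreases top→bottom as the valence shell moves farther out.
Here both period and group differ, so the two effects have to be weighed against each other.
Ga > Na: period and group pull opposite ways; the across-period shift dominates (579 vs 496 kJ/mol).
Mg > Ga: the two effects oppose for this pair; the down-group effect wins (738 vs 579 kJ/mol).
Sb > Mg: period and group pull opposite ways; the across-period shift dominates (831 vs 738 kJ/mol).
As > Sb: As sits above Sb in group 15, so the down-group effect alone puts As higher.
Ne > As: both effects reinforce here, so Ne is clearly the higher of the two.
For reference (kJ/mol): Ne 2081, Na 496, Mg 738, Ga 579, As 947, Sb 831.
So from lowest to highest: Na < Ga < Mg < Sb < As < Ne.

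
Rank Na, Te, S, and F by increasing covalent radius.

Across a period the added protons contract the valence shell; down a group each new principal shell makes the atom larger.
These span different periods and groups, so the two trends combine.
S > F: relative to F, both the across-period and down-group shifts push S's atomic radius up.
Te > S: they share group 16; the group trend gives Te the larger value.
Na > Te: period and group pull opposite ways; the across-period shift dominates (155 vs 136 pm).
Tabulated atomic radius (pm): F 64, Na 155, S 103, Te 136.
So from smallest to largest: F < S < Te < Na.

F < S < Te < Na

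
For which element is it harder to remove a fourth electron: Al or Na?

Consider each +3 ion: Al³⁺ is the bare [Ne] core; Na³⁺ is already 2 electrons into the core.
All of these are removing an electron from a noble-gas core or deeper; the smaller core (lower principal quantum number) is held far more tightly, and within a period the higher nuclear charge binds the same core more tightly.
Approximate IE_4 values (kJ/mol): Al 11577, Na 9543.
Hence IE_4: Na < Al.

Al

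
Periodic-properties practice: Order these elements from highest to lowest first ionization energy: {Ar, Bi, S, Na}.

Ar > S > Bi > Na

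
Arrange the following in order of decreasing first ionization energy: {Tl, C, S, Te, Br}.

C is in period 2, group 14; S is in period 3, group 16; Br is in period 4, group 17; Te is in period 5, group 16; Tl is in period 6, group 13.
Removing the outermost electron gets harder across a period and easier down a group.
Here both period and group differ, so the two effects have to be weighed against each other.
Te > Tl: relative to Tl, both the across-period and down-group shifts push Te's first ionization energy up.
S > Te: they share group 16; the group trend gives S the larger value.
C > S: period and group pull opposite ways; the down-group shift dominates (1086 vs 1000 kJ/mol).
Br > C: the two effects oppose for this pair; the across-period effect wins (1140 vs 1086 kJ/mol).
Approximate values (kJ/mol): C 1086, S 1000, Br 1140, Te 869, Tl 589.
So from highest to lowest: Br > C > S > Te > Tl.

Br > C > S > Te > Tl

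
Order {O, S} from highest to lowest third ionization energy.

O > S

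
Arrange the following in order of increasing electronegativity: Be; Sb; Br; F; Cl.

Be, Sb, Br, Cl, F

Be is in period 2, group 2; F is in period 2, group 17; Cl is in period 3, group 17; Br is in period 4, group 17; Sb is in period 5, group 15.
Electronegativity increases across a period and decreases down a group, tracking effective nuclear charge and atomic size.
These span different periods and groups, so the two trends combine.
Sb > Be: the two effects oppose for this pair; the across-period effect wins (2.05 vs 1.57).
Br > Sb: both effects reinforce here, so Br is clearly the higher of the two.
Cl > Br: they share group 17; the group trend gives Cl the larger value.
F > Cl: they share group 17; the group trend gives F the larger value.
Approximate values (Pauling): Be 1.57, F 3.98, Cl 3.16, Br 2.96, Sb 2.05.
So from lowest to highest: Be < Sb < Br < Cl < F.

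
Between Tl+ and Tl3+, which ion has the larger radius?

Both ions have Z = 81 protons, but Tl3+ has lost more electrons, so its remaining electrons feel a larger effective nuclear charge per electron and are pulled in more tightly.
Higher positive charge → smaller ion, so Tl+ > Tl3+.

Tl+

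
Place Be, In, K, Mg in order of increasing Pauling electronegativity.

K < Mg < Be < In

Be is in period 2, group 2; Mg is in period 3, group 2; K is in period 4, group 1; In is in period 5, group 13.
EN rises left→right (higher Z_eff, smaller atoms) and falls top→bottom (larger, more shielded atoms).
Here both period and group differ, so the two effects have to be weighed against each other.
Mg > K: relative to K, both the across-period and down-group shifts push Mg's electronegativity up.
Be > Mg: they share group 2; the group trend gives Be the larger value.
In > Be: the two effects oppose for this pair; the across-period effect wins (1.78 vs 1.57).
Approximate values (Pauling): Be 1.57, Mg 1.31, K 0.82, In 1.78.
So from lowest to highest: K < Mg < Be < In.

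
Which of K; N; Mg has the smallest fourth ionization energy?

K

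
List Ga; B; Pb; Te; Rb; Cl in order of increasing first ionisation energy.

B is in period 2, group 13; Cl is in period 3, group 17; Ga is in period 4, group 13; Rb is in period 5, group 1; Te is in period 5, group 16; Pb is in period 6, group 14.
Removing the outermost electron gets harder across a period and easier down a group.
These span different periods and groups, so the two trends combine.
Ga > Rb: relative to Rb, both the across-period and down-group shifts push Ga's first ionization energy up.
Pb > Ga: the two effects oppose for this pair; the across-period effect wins (716 vs 579 kJ/mol).
B > Pb: period and group pull opposite ways; the down-group shift dominates (801 vs 716 kJ/mol).
Te > B: the two effects oppose for this pair; the across-period effect wins (869 vs 801 kJ/mol).
Cl > Te: both effects reinforce here, so Cl is clearly the higher of the two.
Tabulated first ionization energy (kJ/mol): B 801, Cl 1251, Ga 579, Rb 403, Te 869, Pb 716.
So from lowest to highest: Rb < Ga < Pb < B < Te < Cl.

Rb < Ga < Pb < B < Te < Cl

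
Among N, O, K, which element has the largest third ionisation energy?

O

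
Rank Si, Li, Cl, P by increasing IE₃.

P, Si, Cl, Li

After 2 electrons have been removed, what remains? Si²⁺ still has 2 valence electrons; Li²⁺ is already 1 electron into the core; Cl²⁺ still has 5 valence electrons; P²⁺ still has 3 valence electrons.
Breaking into a closed-shell core is much more expensive than removing a leftover valence electron — Li has the largest IE_3 here.
Valence configurations: Si²⁺ [Ne]3s², Cl²⁺ [Ne]3s²3p³, P²⁺ [Ne]3s²3p¹.
P²⁺ loses a lone 3p electron whereas Si²⁺ must break into a filled 3s² pair, so IE_3(Si) > IE_3(P) even though P has the higher nuclear charge.
Tabulated IE_3 (kJ/mol): Si 3232, Li 11815, Cl 3822, P 2914.
Putting it together, IE_3: P < Si < Cl < Li.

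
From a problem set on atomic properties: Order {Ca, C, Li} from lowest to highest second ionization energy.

After 1 electron has been removed, what remains? Ca⁺ still has 1 valence electron; C⁺ still has 3 valence electrons; Li⁺ is the bare [He] core.
Pulling an electron out of a noble-gas core costs far more than removing a remaining valence electron, so Li sits at the high end of IE_2.
Valence configurations: Ca⁺ [Ar]4s¹, C⁺ [He]2s²2p¹.
The numbers (kJ/mol): Ca 1145, C 2353, Li 7298.
Putting it together, IE_2: Ca < C < Li.

Ca < C < Li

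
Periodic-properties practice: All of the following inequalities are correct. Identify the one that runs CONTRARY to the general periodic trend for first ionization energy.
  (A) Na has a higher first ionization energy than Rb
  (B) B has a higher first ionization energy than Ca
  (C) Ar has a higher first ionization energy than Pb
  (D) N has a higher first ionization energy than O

The general trend: first ionization energy increases across a period and decreases down a group.
(A) Na (period 3, group 1) vs Rb (period 5, group 1): the stated order agrees with the simple trend.
(B) B (period 2, group 13) vs Ca (period 4, group 2): the stated order agrees with the simple trend.
(C) Ar (period 3, group 18) vs Pb (period 6, group 14): the stated order agrees with the simple trend.
(D) N (period 2, group 15) vs O (period 2, group 16): the stated order contradicts the simple trend.
The exception is (D): pairing an electron in O's 2p⁴ costs repulsion energy, so O ionizes more easily than half-filled N (2p³).

(D)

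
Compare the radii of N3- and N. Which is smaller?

Forming N3- adds 3 electrons to N. More electron–electron repulsion in the same shell, with unchanged nuclear charge, lets the cloud expand.
An anion is larger than its parent atom: N3- > N.

N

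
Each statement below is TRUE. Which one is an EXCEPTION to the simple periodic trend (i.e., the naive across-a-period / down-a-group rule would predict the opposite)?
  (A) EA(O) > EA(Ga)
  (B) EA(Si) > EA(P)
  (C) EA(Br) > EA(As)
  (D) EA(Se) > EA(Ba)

The general trend: electron affinity increases across a period and decreases down a group.
(A) O (period 2, group 16) vs Ga (period 4, group 13): the stated order agrees with the simple trend.
(B) Si (period 3, group 14) vs P (period 3, group 15): the stated order contradicts the simple trend.
(C) Br (period 4, group 17) vs As (period 4, group 15): the stated order agrees with the simple trend.
(D) Se (period 4, group 16) vs Ba (period 6, group 2): the stated order agrees with the simple trend.
The exception is (B): adding an electron to P's half-filled 3p³ is unfavourable, so Si (3p²) has the more exothermic EA.

(B)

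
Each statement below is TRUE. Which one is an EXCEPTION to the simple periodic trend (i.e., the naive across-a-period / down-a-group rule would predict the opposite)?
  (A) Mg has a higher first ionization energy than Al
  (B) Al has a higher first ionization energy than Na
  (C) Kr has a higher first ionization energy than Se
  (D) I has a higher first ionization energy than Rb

(A)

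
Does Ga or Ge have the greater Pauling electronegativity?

Ge

Ga is in period 4, group 13; Ge is in period 4, group 14.
EN rises left→right (higher Z_eff, smaller atoms) and falls top→bottom (larger, more shielded atoms).
All lie in period 4, so electronegativity increases left to right.
So Ge has the greater Pauling electronegativity (Ge > Ga).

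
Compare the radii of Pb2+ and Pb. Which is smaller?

Pb2+

Forming Pb2+ removes 2 electrons from Pb. Fewer electrons for the same nuclear charge means less shielding and a higher Z_eff on the remaining electrons.
A cation is smaller than its parent atom: Pb2+ < Pb.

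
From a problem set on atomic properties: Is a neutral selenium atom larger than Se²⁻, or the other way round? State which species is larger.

Se²⁻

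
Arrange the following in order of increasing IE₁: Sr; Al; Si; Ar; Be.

Be is in period 2, group 2; Al is in period 3, group 13; Si is in period 3, group 14; Ar is in period 3, group 18; Sr is in period 5, group 2.
Across a period the outer electron is held more tightly (higher IE₁); down a group it sits in a higher shell, more shielded, and comes off more easily.
Neither a single period nor a single group — weigh both effects.
Al > Sr: both effects reinforce here, so Al is clearly the higher of the two.
Si > Al: both are in period 3; the period trend gives Si the larger value.
Be > Si: the two effects oppose for this pair; the down-group effect wins (900 vs 786 kJ/mol).
Ar > Be: period and group pull opposite ways; the across-period shift dominates (1521 vs 900 kJ/mol).
Tabulated first ionization energy (kJ/mol): Be 900, Al 578, Si 786, Ar 1521, Sr 550.
So from lowest to highest: Sr < Al < Si < Be < Ar.

Sr < Al < Si < Be < Ar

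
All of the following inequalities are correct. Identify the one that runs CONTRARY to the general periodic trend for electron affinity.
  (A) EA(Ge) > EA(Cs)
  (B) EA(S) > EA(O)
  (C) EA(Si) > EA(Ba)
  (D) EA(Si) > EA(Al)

(B)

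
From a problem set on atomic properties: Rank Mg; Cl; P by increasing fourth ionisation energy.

P, Cl, Mg

After 3 electrons have been removed, what remains? Mg³⁺ is already 1 electron into the core; Cl³⁺ still has 4 valence electrons; P³⁺ still has 2 valence electrons.
Core electrons are held far more tightly than valence electrons, so Mg tops the IE_4 order.
Valence configurations: Cl³⁺ [Ne]3s²3p², P³⁺ [Ne]3s².
The numbers (kJ/mol): Mg 10543, Cl 5159, P 4964.
Putting it together, IE_4: P < Cl < Mg.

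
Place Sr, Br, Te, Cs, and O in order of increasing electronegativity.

Cs < Sr < Te < Br < O

Atoms toward the upper right of the periodic table pull bonding electrons most strongly.
These span different periods and groups, so the two trends combine.
Sr > Cs: relative to Cs, both the across-period and down-group shifts push Sr's electronegativity up.
Te > Sr: Te lies to the right of Sr in period 5, so the across-period effect alone puts Te higher.
Br > Te: relative to Te, both the across-period and down-group shifts push Br's electronegativity up.
O > Br: period and group pull opposite ways; the down-group shift dominates (3.44 vs 2.96).
For reference (Pauling): O 3.44, Br 2.96, Sr 0.95, Te 2.10, Cs 0.79.
So from lowest to highest: Cs < Sr < Te < Br < O.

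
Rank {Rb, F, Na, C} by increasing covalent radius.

C is in period 2, group 14; F is in period 2, group 17; Na is in period 3, group 1; Rb is in period 5, group 1.
Across a period the added protons contract the valence shell; down a group each new principal shell makes the atom larger.
Here both period and group differ, so the two effects have to be weighed against each other.
C > F: C lies to the left of F in period 2, so the across-period effect alone puts C larger.
Na > C: both effects reinforce here, so Na is clearly the larger of the two.
Rb > Na: they share group 1; the group trend gives Rb the larger value.
Approximate values (pm): C 75, F 64, Na 155, Rb 210.
So from smallest to largest: F < C < Na < Rb.

F < C < Na < Rb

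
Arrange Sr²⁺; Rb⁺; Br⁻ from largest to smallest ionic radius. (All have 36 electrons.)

Br⁻, Rb⁺, Sr²⁺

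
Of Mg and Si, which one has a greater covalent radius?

Mg

Mg is in period 3, group 2; Si is in period 3, group 14.
Across a period the added protons contract the valence shell; down a group each new principal shell makes the atom larger.
All lie in period 3, so atomic radius increases right to left.
So Mg has the greater covalent radius (Mg > Si).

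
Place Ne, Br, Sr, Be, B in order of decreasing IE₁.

Ne > Br > Be > B > Sr

Be is in period 2, group 2; B is in period 2, group 13; Ne is in period 2, group 18; Br is in period 4, group 17; Sr is in period 5, group 2.
First ionization energy rises across a period (greater Z_eff holds electrons more tightly) and falls down a group (valence electrons are farther from the nucleus).
These span different periods and groups, so the two trends combine.
B > Sr: relative to Sr, both the across-period and down-group shifts push B's first ionization energy up.
Be > B: this pair runs against the simple trend — see the exception note.
Br > Be: period and group pull opposite ways; the across-period shift dominates (1140 vs 900 kJ/mol).
Ne > Br: both effects reinforce here, so Ne is clearly the higher of the two.
Note the exception: Be has a higher first ionization energy than B, contrary to the simple trend — removing B's lone 2p electron is easier than breaking Be's filled 2s².
Approximate values (kJ/mol): Be 900, B 801, Ne 2081, Br 1140, Sr 550.
So from highest to lowest: Ne > Br > Be > B > Sr.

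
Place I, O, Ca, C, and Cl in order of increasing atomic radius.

Atomic radius shrinks across a period as nuclear charge pulls the same shell inward, and grows down a group as new shells are added.
Neither a single period nor a single group — weigh both effects.
C > O: both are in period 2; the period trend gives C the larger value.
Cl > C: the two effects oppose for this pair; the down-group effect wins (99 vs 75 pm).
I > Cl: they share group 17; the group trend gives I the larger value.
Ca > I: period and group pull opposite ways; the across-period shift dominates (171 vs 133 pm).
For reference (pm): C 75, O 63, Cl 99, Ca 171, I 133.
So from smallest to largest: O < C < Cl < I < Ca.

O < C < Cl < I < Ca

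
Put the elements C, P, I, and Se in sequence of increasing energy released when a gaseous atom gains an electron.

P, C, Se, I

Atoms with high Z_eff and room in the valence shell (especially the halogens) have the most exothermic electron affinities.
A diagonal step moves right (one effect) and down (the opposite effect) at once.
C > P: the two effects oppose for this pair; the down-group effect wins (122 vs 72 kJ/mol).
Se > C: period and group pull opposite ways; the across-period shift dominates (195 vs 122 kJ/mol).
I > Se: period and group pull opposite ways; the across-period shift dominates (295 vs 195 kJ/mol).
Tabulated electron affinity (kJ/mol): C 122, P 72, Se 195, I 295.
So from lowest to highest: P < C < Se < I.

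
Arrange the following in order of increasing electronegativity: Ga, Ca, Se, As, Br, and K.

K < Ca < Ga < As < Se < Br

Atoms toward the upper right of the periodic table pull bonding electrons most strongly.
All lie in period 4, so electronegativity increases left to right.
So from lowest to highest: K < Ca < Ga < As < Se < Br.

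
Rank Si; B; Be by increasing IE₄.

After 3 electrons have been removed, what remains? Si³⁺ still has 1 valence electron; B³⁺ is the bare [He] core; Be³⁺ is already 1 electron into the core.
Core electrons are held far more tightly than valence electrons, so Be and B top the IE_4 order.
The numbers (kJ/mol): Si 4356, B 25026, Be 21007.
Hence IE_4: Si < Be < B.

Si < Be < B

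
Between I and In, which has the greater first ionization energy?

I

In is in period 5, group 13; I is in period 5, group 17.
First ionization energy rises across a period (greater Z_eff holds electrons more tightly) and falls down a group (valence electrons are farther from the nucleus).
All lie in period 5, so first ionization energy increases left to right.
So I has the greater first ionization energy (I > In).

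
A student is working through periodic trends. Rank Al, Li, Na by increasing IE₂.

IE_2 is the cost of taking one more electron from the +1 cation: Al⁺ still has 2 valence electrons; Li⁺ is the bare [He] core; Na⁺ is the bare [Ne] core.
Breaking into a closed-shell core is much more expensive than removing a leftover valence electron — Na and Li have the largest IE_2 here.
Approximate IE_2 values (kJ/mol): Al 1817, Li 7298, Na 4562.
So the second ionization energies run Al < Na < Li.

Al, Na, Li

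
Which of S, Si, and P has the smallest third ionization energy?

P

After 2 electrons have been removed, what remains? S²⁺ still has 4 valence electrons; Si²⁺ still has 2 valence electrons; P²⁺ still has 3 valence electrons.
All are still removing valence electrons, so compare the +2 ions as you would atoms: IE_3 generally rises across a period (higher Z_eff) and falls down a group (larger shell), subject to the usual subshell exceptions.
Valence configurations: S²⁺ [Ne]3s²3p², Si²⁺ [Ne]3s², P²⁺ [Ne]3s²3p¹.
P²⁺ loses a lone 3p electron whereas Si²⁺ must break into a filled 3s² pair, so IE_3(Si) > IE_3(P) even though P has the higher nuclear charge.
Approximate IE_3 values (kJ/mol): S 3357, Si 3232, P 2914.
Overall IE_3 order: P < Si < S.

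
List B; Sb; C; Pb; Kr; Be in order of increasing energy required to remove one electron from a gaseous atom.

Be is in period 2, group 2; B is in period 2, group 13; C is in period 2, group 14; Kr is in period 4, group 18; Sb is in period 5, group 15; Pb is in period 6, group 14.
IE₁ increases left→right with effective nuclear charge and decreases top→bottom as the valence shell moves farther out.
Here both period and group differ, so the two effects have to be weighed against each other.
B > Pb: period and group pull opposite ways; the down-group shift dominates (801 vs 716 kJ/mol).
Sb > B: period and group pull opposite ways; the across-period shift dominates (831 vs 801 kJ/mol).
Be > Sb: period and group pull opposite ways; the down-group shift dominates (900 vs 831 kJ/mol).
C > Be: both are in period 2; the period trend gives C the larger value.
Kr > C: the two effects oppose for this pair; the across-period effect wins (1351 vs 1086 kJ/mol).
Note the exception: Be has a higher first ionization energy than B, contrary to the simple trend — removing B's lone 2p electron is easier than breaking Be's filled 2s².
Tabulated first ionization energy (kJ/mol): Be 900, B 801, C 1086, Kr 1351, Sb 831, Pb 716.
So from lowest to highest: Pb < B < Sb < Be < C < Kr.

Pb, B, Sb, Be, C, Kr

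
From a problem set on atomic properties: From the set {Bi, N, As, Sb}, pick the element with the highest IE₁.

N is in period 2, group 15; As is in period 4, group 15; Sb is in period 5, group 15; Bi is in period 6, group 15.
Removing the outermost electron gets harder across a period and easier down a group.
All are in group 15, so first ionization energy increases up the group.
The highest IE₁ among these belongs to N.

N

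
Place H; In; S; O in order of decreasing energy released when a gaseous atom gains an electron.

H is in period 1, group 1; O is in period 2, group 16; S is in period 3, group 16; In is in period 5, group 13.
Atoms with high Z_eff and room in the valence shell (especially the halogens) have the most exothermic electron affinities.
These span different periods and groups, so the two trends combine.
H > In: period and group pull opposite ways; the down-group shift dominates (73 vs 29 kJ/mol).
O > H: the two effects oppose for this pair; the across-period effect wins (141 vs 73 kJ/mol).
S > O: this pair runs against the simple trend — see the exception note.
Note the exception: S has a higher electron affinity than O, contrary to the simple trend — the compact 2p subshell of O repels the added electron more than S's larger 3p does.
For reference (kJ/mol): H 73, O 141, S 200, In 29.
So from highest to lowest: S > O > H > In.

S, O, H, In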